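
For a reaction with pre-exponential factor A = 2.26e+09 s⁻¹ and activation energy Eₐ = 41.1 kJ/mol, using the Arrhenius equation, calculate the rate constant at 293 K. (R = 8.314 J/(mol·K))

1.06e+02 s⁻¹

Step 1: Use the Arrhenius equation: k = A × exp(-Eₐ/RT)
Step 2: Convert Eₐ to J/mol: 41.1 kJ/mol = 41100 J/mol
Step 3: Calculate the exponent: -Eₐ/(RT) = -41100/(8.314 × 293) = -16.87191
Step 4: k = 2.26e+09 × exp(-16.87191)
Step 5: k = 2.26e+09 × 4.70568e-08 = 1.0635e+02 s⁻¹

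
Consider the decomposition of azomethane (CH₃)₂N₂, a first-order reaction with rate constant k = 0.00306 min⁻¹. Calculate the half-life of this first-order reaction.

226.5 min

Step 1: For a first-order reaction, t₁/₂ = ln(2)/k
Step 2: t₁/₂ = ln(2)/0.00306
Step 3: t₁/₂ = 0.6931/0.00306 = 226.5 min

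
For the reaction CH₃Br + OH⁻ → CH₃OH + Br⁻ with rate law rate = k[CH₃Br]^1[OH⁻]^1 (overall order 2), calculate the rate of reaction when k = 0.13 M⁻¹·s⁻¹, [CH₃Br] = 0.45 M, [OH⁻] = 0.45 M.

0.02633 M/s

Step 1: The rate law is rate = k[CH₃Br]^1[OH⁻]^1, overall order = 1+1 = 2
Step 2: Substitute values: rate = 0.13 × (0.45)^1 × (0.45)^1
Step 3: rate = 0.13 × 0.45 × 0.45 = 0.026325 M/s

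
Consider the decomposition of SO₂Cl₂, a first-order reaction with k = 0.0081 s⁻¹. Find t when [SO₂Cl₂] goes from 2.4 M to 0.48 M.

198.7 s

Step 1: For first-order: t = ln([SO₂Cl₂]₀/[SO₂Cl₂])/k
Step 2: t = ln(2.4/0.48)/0.0081
Step 3: t = ln(5)/0.0081
Step 4: t = 1.609/0.0081 = 198.7 s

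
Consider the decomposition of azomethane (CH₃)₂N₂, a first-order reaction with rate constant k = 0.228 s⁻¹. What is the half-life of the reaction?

3.04 s

Step 1: For a first-order reaction, t₁/₂ = ln(2)/k
Step 2: t₁/₂ = ln(2)/0.228
Step 3: t₁/₂ = 0.6931/0.228 = 3.04 s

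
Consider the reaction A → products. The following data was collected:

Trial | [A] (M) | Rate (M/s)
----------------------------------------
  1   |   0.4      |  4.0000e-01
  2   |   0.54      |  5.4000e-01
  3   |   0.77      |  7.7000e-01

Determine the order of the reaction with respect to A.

first order (1)

Step 1: Compare trials to find order n where rate₂/rate₁ = ([A]₂/[A]₁)^n
Step 2: rate₂/rate₁ = 5.4000e-01/4.0000e-01 = 1.35
Step 3: [A]₂/[A]₁ = 0.54/0.4 = 1.35
Step 4: n = ln(1.35)/ln(1.35) = 1.00 ≈ 1
Step 5: The reaction is first order in A.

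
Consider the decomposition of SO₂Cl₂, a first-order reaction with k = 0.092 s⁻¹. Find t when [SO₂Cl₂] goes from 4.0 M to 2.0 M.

7.534 s

Step 1: For first-order: t = ln([SO₂Cl₂]₀/[SO₂Cl₂])/k
Step 2: t = ln(4.0/2.0)/0.092
Step 3: t = ln(2)/0.092
Step 4: t = 0.6931/0.092 = 7.534 s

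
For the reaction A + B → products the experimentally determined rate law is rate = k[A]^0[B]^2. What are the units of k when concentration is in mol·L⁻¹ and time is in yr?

(mol·L⁻¹)⁻¹·yr⁻¹

Step 1: Overall order = 0 + 2 = 2.
Step 2: rate has units mol·L⁻¹·yr⁻¹; [A]^0[B]^2 has units (mol·L⁻¹)^2.
Step 3: k = rate/([A]^0[B]^2), so units of k = (mol·L⁻¹)^(1-2)·yr⁻¹ = (mol·L⁻¹)⁻¹·yr⁻¹.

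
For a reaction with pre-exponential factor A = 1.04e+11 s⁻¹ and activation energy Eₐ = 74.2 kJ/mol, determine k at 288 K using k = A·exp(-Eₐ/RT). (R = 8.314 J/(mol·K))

3.62e-03 s⁻¹

Step 1: Use the Arrhenius equation: k = A × exp(-Eₐ/RT)
Step 2: Convert Eₐ to J/mol: 74.2 kJ/mol = 74200 J/mol
Step 3: Calculate the exponent: -Eₐ/(RT) = -74200/(8.314 × 288) = -30.98856
Step 4: k = 1.04e+11 × exp(-30.98856)
Step 5: k = 1.04e+11 × 3.48209e-14 = 3.6214e-03 s⁻¹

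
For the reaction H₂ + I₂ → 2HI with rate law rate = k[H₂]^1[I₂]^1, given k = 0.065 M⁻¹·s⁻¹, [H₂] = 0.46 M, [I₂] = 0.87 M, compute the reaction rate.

0.02601 M/s

Step 1: The rate law is rate = k[H₂]^1[I₂]^1
Step 2: Substitute: rate = 0.065 × (0.46)^1 × (0.87)^1
Step 3: rate = 0.065 × 0.46 × 0.87 = 0.026013 M/s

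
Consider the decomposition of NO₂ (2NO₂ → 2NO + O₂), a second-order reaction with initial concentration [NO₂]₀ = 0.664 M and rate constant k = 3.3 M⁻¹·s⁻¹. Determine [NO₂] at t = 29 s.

0.01029 M

Step 1: For a second-order reaction: 1/[NO₂] = 1/[NO₂]₀ + kt
Step 2: 1/[NO₂] = 1/0.664 + 3.3 × 29
Step 3: 1/[NO₂] = 1.506 + 95.7 = 97.21
Step 4: [NO₂] = 1/97.21 = 0.01029 M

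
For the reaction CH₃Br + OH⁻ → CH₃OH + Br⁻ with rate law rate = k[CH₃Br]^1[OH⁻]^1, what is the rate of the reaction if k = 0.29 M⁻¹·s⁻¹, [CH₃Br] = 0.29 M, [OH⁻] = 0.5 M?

0.04205 M/s

Step 1: The rate law is rate = k[CH₃Br]^1[OH⁻]^1
Step 2: Substitute: rate = 0.29 × (0.29)^1 × (0.5)^1
Step 3: rate = 0.29 × 0.29 × 0.5 = 0.04205 M/s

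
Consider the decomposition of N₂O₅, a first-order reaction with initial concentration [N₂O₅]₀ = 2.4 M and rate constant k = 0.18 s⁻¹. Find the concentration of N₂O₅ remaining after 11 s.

0.3314 M

Step 1: For a first-order reaction: [N₂O₅] = [N₂O₅]₀ × e^(-kt)
Step 2: [N₂O₅] = 2.4 × e^(-0.18 × 11)
Step 3: [N₂O₅] = 2.4 × e^(-1.98)
Step 4: [N₂O₅] = 2.4 × 0.138069 = 0.3314 M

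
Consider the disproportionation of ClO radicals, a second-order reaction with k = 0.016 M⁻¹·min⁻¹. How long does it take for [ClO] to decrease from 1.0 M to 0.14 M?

383.9 min

Step 1: For second-order: t = (1/[ClO] - 1/[ClO]₀)/k
Step 2: t = (1/0.14 - 1/1.0)/0.016
Step 3: t = (7.143 - 1)/0.016
Step 4: t = 6.143/0.016 = 383.9 min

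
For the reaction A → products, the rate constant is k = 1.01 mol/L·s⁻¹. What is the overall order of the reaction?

zeroth order (0)

Step 1: The units of k for an nth-order reaction are (concentration)^(1-n)·(time)⁻¹.
Step 2: Here k has units mol/L·s⁻¹, so the concentration exponent is 1.
Step 3: 1 - n = 1 ⇒ n = 0. The reaction is zeroth order.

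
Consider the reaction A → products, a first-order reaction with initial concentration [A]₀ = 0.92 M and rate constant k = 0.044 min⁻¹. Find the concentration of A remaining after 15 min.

0.4755 M

Step 1: For a first-order reaction: [A] = [A]₀ × e^(-kt)
Step 2: [A] = 0.92 × e^(-0.044 × 15)
Step 3: [A] = 0.92 × e^(-0.66)
Step 4: [A] = 0.92 × 0.516851 = 0.4755 M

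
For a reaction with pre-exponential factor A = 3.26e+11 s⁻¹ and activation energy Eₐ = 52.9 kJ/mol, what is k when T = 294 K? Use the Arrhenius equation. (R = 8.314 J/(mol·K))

1.30e+02 s⁻¹

Step 1: Use the Arrhenius equation: k = A × exp(-Eₐ/RT)
Step 2: Convert Eₐ to J/mol: 52.9 kJ/mol = 52900 J/mol
Step 3: Calculate the exponent: -Eₐ/(RT) = -52900/(8.314 × 294) = -21.64205
Step 4: k = 3.26e+11 × exp(-21.64205)
Step 5: k = 3.26e+11 × 3.99004e-10 = 1.3008e+02 s⁻¹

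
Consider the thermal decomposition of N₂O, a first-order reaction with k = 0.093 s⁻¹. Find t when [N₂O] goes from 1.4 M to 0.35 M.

14.91 s

Step 1: For first-order: t = ln([N₂O]₀/[N₂O])/k
Step 2: t = ln(1.4/0.35)/0.093
Step 3: t = ln(4)/0.093
Step 4: t = 1.386/0.093 = 14.91 s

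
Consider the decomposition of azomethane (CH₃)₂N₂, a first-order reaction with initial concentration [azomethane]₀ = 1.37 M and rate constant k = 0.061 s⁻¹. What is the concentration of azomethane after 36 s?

0.1524 M

Step 1: For a first-order reaction: [azomethane] = [azomethane]₀ × e^(-kt)
Step 2: [azomethane] = 1.37 × e^(-0.061 × 36)
Step 3: [azomethane] = 1.37 × e^(-2.196)
Step 4: [azomethane] = 1.37 × 0.111247 = 0.1524 M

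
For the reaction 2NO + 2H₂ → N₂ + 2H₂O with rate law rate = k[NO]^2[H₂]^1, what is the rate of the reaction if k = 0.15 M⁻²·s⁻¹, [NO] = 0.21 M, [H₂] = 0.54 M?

0.003572 M/s

Step 1: The rate law is rate = k[NO]^2[H₂]^1
Step 2: Substitute: rate = 0.15 × (0.21)^2 × (0.54)^1
Step 3: rate = 0.15 × 0.0441 × 0.54 = 0.0035721 M/s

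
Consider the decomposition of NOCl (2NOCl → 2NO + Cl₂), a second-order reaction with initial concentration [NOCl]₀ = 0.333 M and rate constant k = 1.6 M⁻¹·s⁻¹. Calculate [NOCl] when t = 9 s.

0.05746 M

Step 1: For a second-order reaction: 1/[NOCl] = 1/[NOCl]₀ + kt
Step 2: 1/[NOCl] = 1/0.333 + 1.6 × 9
Step 3: 1/[NOCl] = 3.003 + 14.4 = 17.4
Step 4: [NOCl] = 1/17.4 = 0.05746 M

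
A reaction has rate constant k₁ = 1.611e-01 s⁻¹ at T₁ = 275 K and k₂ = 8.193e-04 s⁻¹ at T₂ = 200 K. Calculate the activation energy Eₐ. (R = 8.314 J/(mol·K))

32.2 kJ/mol

Step 1: Use the two-temperature Arrhenius form: ln(k₂/k₁) = -Eₐ/R × (1/T₂ - 1/T₁)
Step 2: ln(k₂/k₁) = ln(8.193e-04/1.611e-01) = ln(0.00508566) = -5.28133
Step 3: 1/T₂ - 1/T₁ = 1/200 - 1/275 = 1.363636e-03 K⁻¹
Step 4: Eₐ = -R × ln(k₂/k₁) / (1/T₂ - 1/T₁) = -8.314 × -5.28133 / 1.363636e-03
Step 5: Eₐ = 3.2200e+04 J/mol = 32.2 kJ/mol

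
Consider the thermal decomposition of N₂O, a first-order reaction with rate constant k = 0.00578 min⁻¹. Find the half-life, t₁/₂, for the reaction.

119.9 min

Step 1: For a first-order reaction, t₁/₂ = ln(2)/k
Step 2: t₁/₂ = ln(2)/0.00578
Step 3: t₁/₂ = 0.6931/0.00578 = 119.9 min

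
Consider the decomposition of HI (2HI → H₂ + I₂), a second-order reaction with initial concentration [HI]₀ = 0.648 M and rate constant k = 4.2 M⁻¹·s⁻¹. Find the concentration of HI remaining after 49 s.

0.004823 M

Step 1: For a second-order reaction: 1/[HI] = 1/[HI]₀ + kt
Step 2: 1/[HI] = 1/0.648 + 4.2 × 49
Step 3: 1/[HI] = 1.543 + 205.8 = 207.3
Step 4: [HI] = 1/207.3 = 0.004823 M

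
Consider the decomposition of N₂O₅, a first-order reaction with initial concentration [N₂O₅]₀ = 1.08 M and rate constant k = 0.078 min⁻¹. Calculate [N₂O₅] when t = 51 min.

0.02022 M

Step 1: For a first-order reaction: [N₂O₅] = [N₂O₅]₀ × e^(-kt)
Step 2: [N₂O₅] = 1.08 × e^(-0.078 × 51)
Step 3: [N₂O₅] = 1.08 × e^(-3.978)
Step 4: [N₂O₅] = 1.08 × 0.018723 = 0.02022 M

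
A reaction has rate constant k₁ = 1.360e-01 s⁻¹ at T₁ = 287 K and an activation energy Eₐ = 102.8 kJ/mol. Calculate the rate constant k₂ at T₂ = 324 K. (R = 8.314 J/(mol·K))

1.863e+01 s⁻¹

Step 1: Use the two-temperature Arrhenius form: ln(k₂/k₁) = -Eₐ/R × (1/T₂ - 1/T₁)
Step 2: Convert Eₐ to J/mol: 102.8 kJ/mol = 102800 J/mol
Step 3: 1/T₂ - 1/T₁ = 1/324 - 1/287 = -3.979008e-04 K⁻¹
Step 4: ln(k₂/k₁) = -102800/8.314 × -3.979008e-04 = 4.91992
Step 5: k₂ = k₁ × exp(4.91992) = 1.360e-01 × 1.36992e+02 = 1.863e+01 s⁻¹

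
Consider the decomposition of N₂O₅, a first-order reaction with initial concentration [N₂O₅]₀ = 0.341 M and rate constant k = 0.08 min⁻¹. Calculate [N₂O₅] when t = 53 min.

0.004913 M

Step 1: For a first-order reaction: [N₂O₅] = [N₂O₅]₀ × e^(-kt)
Step 2: [N₂O₅] = 0.341 × e^(-0.08 × 53)
Step 3: [N₂O₅] = 0.341 × e^(-4.24)
Step 4: [N₂O₅] = 0.341 × 0.0144076 = 0.004913 M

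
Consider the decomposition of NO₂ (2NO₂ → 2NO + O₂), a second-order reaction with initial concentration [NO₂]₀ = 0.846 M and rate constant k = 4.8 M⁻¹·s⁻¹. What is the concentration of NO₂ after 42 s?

0.004931 M

Step 1: For a second-order reaction: 1/[NO₂] = 1/[NO₂]₀ + kt
Step 2: 1/[NO₂] = 1/0.846 + 4.8 × 42
Step 3: 1/[NO₂] = 1.182 + 201.6 = 202.8
Step 4: [NO₂] = 1/202.8 = 0.004931 M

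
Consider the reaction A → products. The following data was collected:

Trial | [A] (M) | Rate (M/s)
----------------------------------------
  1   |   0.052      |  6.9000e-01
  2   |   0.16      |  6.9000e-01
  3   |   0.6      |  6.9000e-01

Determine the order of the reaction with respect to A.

zeroth order (0)

Step 1: Compare trials - when concentration changes, rate stays constant.
Step 2: rate₂/rate₁ = 6.9000e-01/6.9000e-01 = 1
Step 3: [A]₂/[A]₁ = 0.16/0.052 = 3.077
Step 4: Since rate ratio ≈ (conc ratio)^0, the reaction is zeroth order.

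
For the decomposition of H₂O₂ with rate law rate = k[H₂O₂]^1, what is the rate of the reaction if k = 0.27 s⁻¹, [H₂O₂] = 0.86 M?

0.2322 M/s

Step 1: Identify the rate law: rate = k[H₂O₂]^1
Step 2: Substitute values: rate = 0.27 × (0.86)^1
Step 3: Calculate: rate = 0.27 × 0.86 = 0.2322 M/s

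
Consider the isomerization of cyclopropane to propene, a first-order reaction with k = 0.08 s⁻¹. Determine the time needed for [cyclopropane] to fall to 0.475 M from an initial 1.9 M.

17.33 s

Step 1: For first-order: t = ln([cyclopropane]₀/[cyclopropane])/k
Step 2: t = ln(1.9/0.475)/0.08
Step 3: t = ln(4)/0.08
Step 4: t = 1.386/0.08 = 17.33 s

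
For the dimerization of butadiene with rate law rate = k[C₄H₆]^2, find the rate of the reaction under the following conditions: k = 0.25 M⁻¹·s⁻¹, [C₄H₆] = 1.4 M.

0.49 M/s

Step 1: Identify the rate law: rate = k[C₄H₆]^2
Step 2: Substitute values: rate = 0.25 × (1.4)^2
Step 3: Calculate: rate = 0.25 × 1.96 = 0.49 M/s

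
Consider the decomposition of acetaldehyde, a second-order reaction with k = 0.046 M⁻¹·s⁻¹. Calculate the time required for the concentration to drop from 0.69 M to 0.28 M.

46.13 s

Step 1: For second-order: t = (1/[CH₃CHO] - 1/[CH₃CHO]₀)/k
Step 2: t = (1/0.28 - 1/0.69)/0.046
Step 3: t = (3.571 - 1.449)/0.046
Step 4: t = 2.122/0.046 = 46.13 s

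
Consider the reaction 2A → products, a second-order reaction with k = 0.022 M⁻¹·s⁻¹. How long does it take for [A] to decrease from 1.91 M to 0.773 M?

35 s

Step 1: For second-order: t = (1/[A] - 1/[A]₀)/k
Step 2: t = (1/0.773 - 1/1.91)/0.022
Step 3: t = (1.294 - 0.5236)/0.022
Step 4: t = 0.7701/0.022 = 35 s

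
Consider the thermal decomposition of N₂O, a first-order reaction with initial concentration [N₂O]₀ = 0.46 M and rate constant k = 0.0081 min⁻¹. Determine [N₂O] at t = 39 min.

0.3354 M

Step 1: For a first-order reaction: [N₂O] = [N₂O]₀ × e^(-kt)
Step 2: [N₂O] = 0.46 × e^(-0.0081 × 39)
Step 3: [N₂O] = 0.46 × e^(-0.3159)
Step 4: [N₂O] = 0.46 × 0.729132 = 0.3354 M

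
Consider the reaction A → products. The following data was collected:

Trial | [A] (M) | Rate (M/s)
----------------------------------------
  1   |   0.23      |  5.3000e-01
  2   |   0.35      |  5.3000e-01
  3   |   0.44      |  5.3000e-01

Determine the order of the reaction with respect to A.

zeroth order (0)

Step 1: Compare trials - when concentration changes, rate stays constant.
Step 2: rate₂/rate₁ = 5.3000e-01/5.3000e-01 = 1
Step 3: [A]₂/[A]₁ = 0.35/0.23 = 1.522
Step 4: Since rate ratio ≈ (conc ratio)^0, the reaction is zeroth order.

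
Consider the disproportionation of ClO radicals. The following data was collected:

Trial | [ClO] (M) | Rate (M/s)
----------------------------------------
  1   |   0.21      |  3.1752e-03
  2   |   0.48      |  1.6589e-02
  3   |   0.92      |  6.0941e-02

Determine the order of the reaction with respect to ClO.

second order (2)

Step 1: Compare trials to find order n where rate₂/rate₁ = ([ClO]₂/[ClO]₁)^n
Step 2: rate₂/rate₁ = 1.6589e-02/3.1752e-03 = 5.224
Step 3: [ClO]₂/[ClO]₁ = 0.48/0.21 = 2.286
Step 4: n = ln(5.224)/ln(2.286) = 2.00 ≈ 2
Step 5: The reaction is second order in ClO.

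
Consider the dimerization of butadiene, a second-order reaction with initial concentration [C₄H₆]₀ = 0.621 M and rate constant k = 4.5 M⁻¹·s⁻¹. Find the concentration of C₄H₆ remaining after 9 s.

0.02375 M

Step 1: For a second-order reaction: 1/[C₄H₆] = 1/[C₄H₆]₀ + kt
Step 2: 1/[C₄H₆] = 1/0.621 + 4.5 × 9
Step 3: 1/[C₄H₆] = 1.61 + 40.5 = 42.11
Step 4: [C₄H₆] = 1/42.11 = 0.02375 M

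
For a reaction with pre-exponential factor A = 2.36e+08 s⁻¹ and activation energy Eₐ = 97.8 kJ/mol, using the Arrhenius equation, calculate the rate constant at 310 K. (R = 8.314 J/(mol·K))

7.82e-09 s⁻¹

Step 1: Use the Arrhenius equation: k = A × exp(-Eₐ/RT)
Step 2: Convert Eₐ to J/mol: 97.8 kJ/mol = 97800 J/mol
Step 3: Calculate the exponent: -Eₐ/(RT) = -97800/(8.314 × 310) = -37.94610
Step 4: k = 2.36e+08 × exp(-37.94610)
Step 5: k = 2.36e+08 × 3.31298e-17 = 7.8186e-09 s⁻¹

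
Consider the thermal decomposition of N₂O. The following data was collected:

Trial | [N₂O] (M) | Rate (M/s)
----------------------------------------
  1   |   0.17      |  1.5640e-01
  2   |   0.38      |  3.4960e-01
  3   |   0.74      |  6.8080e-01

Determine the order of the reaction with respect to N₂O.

first order (1)

Step 1: Compare trials to find order n where rate₂/rate₁ = ([N₂O]₂/[N₂O]₁)^n
Step 2: rate₂/rate₁ = 3.4960e-01/1.5640e-01 = 2.235
Step 3: [N₂O]₂/[N₂O]₁ = 0.38/0.17 = 2.235
Step 4: n = ln(2.235)/ln(2.235) = 1.00 ≈ 1
Step 5: The reaction is first order in N₂O.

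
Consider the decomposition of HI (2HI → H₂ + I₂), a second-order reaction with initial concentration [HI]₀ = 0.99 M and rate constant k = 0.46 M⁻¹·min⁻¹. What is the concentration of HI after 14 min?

0.1342 M

Step 1: For a second-order reaction: 1/[HI] = 1/[HI]₀ + kt
Step 2: 1/[HI] = 1/0.99 + 0.46 × 14
Step 3: 1/[HI] = 1.01 + 6.44 = 7.45
Step 4: [HI] = 1/7.45 = 0.1342 M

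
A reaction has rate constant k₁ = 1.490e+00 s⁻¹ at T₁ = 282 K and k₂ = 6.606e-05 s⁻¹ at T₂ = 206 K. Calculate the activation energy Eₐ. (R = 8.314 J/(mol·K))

63.7 kJ/mol

Step 1: Use the two-temperature Arrhenius form: ln(k₂/k₁) = -Eₐ/R × (1/T₂ - 1/T₁)
Step 2: ln(k₂/k₁) = ln(6.606e-05/1.490e+00) = ln(4.43356e-05) = -10.0237
Step 3: 1/T₂ - 1/T₁ = 1/206 - 1/282 = 1.308270e-03 K⁻¹
Step 4: Eₐ = -R × ln(k₂/k₁) / (1/T₂ - 1/T₁) = -8.314 × -10.0237 / 1.308270e-03
Step 5: Eₐ = 6.3700e+04 J/mol = 63.7 kJ/mol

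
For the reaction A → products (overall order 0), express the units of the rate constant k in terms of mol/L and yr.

mol/L·yr⁻¹

Step 1: For overall order n, rate = k × (concentration)^n.
Step 2: Rate has units mol/L·yr⁻¹; concentration term has units (mol/L)^0.
Step 3: k = rate / (concentration)^n, so units of k = (mol/L)^(1-0)·yr⁻¹ = mol/L·yr⁻¹.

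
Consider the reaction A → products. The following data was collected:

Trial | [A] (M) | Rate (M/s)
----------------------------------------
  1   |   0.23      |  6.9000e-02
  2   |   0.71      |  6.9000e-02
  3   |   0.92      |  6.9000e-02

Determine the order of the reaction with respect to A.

zeroth order (0)

Step 1: Compare trials - when concentration changes, rate stays constant.
Step 2: rate₂/rate₁ = 6.9000e-02/6.9000e-02 = 1
Step 3: [A]₂/[A]₁ = 0.71/0.23 = 3.087
Step 4: Since rate ratio ≈ (conc ratio)^0, the reaction is zeroth order.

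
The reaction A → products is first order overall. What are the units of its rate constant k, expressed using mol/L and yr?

yr⁻¹

Step 1: For overall order n, rate = k × (concentration)^n.
Step 2: Rate has units mol/L·yr⁻¹; concentration term has units (mol/L)^1.
Step 3: k = rate / (concentration)^n, so units of k = (mol/L)^(1-1)·yr⁻¹ = yr⁻¹.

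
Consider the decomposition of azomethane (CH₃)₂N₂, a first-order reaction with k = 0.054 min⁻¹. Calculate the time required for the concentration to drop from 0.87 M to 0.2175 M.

25.67 min

Step 1: For first-order: t = ln([azomethane]₀/[azomethane])/k
Step 2: t = ln(0.87/0.2175)/0.054
Step 3: t = ln(4)/0.054
Step 4: t = 1.386/0.054 = 25.67 min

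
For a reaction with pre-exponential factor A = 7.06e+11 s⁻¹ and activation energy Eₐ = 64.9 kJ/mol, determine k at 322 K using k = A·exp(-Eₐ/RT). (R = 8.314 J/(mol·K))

2.09e+01 s⁻¹

Step 1: Use the Arrhenius equation: k = A × exp(-Eₐ/RT)
Step 2: Convert Eₐ to J/mol: 64.9 kJ/mol = 64900 J/mol
Step 3: Calculate the exponent: -Eₐ/(RT) = -64900/(8.314 × 322) = -24.24258
Step 4: k = 7.06e+11 × exp(-24.24258)
Step 5: k = 7.06e+11 × 2.96197e-11 = 2.0912e+01 s⁻¹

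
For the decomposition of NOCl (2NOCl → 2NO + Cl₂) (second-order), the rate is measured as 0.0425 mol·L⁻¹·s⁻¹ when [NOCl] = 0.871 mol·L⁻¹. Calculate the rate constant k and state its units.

0.05602 (mol·L⁻¹)⁻¹·s⁻¹

Step 1: rate = k[NOCl]^2, so k = rate / [NOCl]^2.
Step 2: k = 0.0425 / (0.871)^2 = 0.0425 / 0.7586.
Step 3: k = 0.05602 (mol·L⁻¹)⁻¹·s⁻¹.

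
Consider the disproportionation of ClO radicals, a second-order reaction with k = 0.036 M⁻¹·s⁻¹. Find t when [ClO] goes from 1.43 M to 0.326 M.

65.78 s

Step 1: For second-order: t = (1/[ClO] - 1/[ClO]₀)/k
Step 2: t = (1/0.326 - 1/1.43)/0.036
Step 3: t = (3.067 - 0.6993)/0.036
Step 4: t = 2.368/0.036 = 65.78 s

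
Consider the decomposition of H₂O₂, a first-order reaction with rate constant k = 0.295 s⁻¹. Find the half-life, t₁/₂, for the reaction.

2.35 s

Step 1: For a first-order reaction, t₁/₂ = ln(2)/k
Step 2: t₁/₂ = ln(2)/0.295
Step 3: t₁/₂ = 0.6931/0.295 = 2.35 s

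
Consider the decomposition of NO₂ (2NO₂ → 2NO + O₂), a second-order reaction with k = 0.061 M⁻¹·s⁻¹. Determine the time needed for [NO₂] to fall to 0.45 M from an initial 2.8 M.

30.58 s

Step 1: For second-order: t = (1/[NO₂] - 1/[NO₂]₀)/k
Step 2: t = (1/0.45 - 1/2.8)/0.061
Step 3: t = (2.222 - 0.3571)/0.061
Step 4: t = 1.865/0.061 = 30.58 s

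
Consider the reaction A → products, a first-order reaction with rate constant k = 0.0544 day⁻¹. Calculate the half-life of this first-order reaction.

12.74 day

Step 1: For a first-order reaction, t₁/₂ = ln(2)/k
Step 2: t₁/₂ = ln(2)/0.0544
Step 3: t₁/₂ = 0.6931/0.0544 = 12.74 day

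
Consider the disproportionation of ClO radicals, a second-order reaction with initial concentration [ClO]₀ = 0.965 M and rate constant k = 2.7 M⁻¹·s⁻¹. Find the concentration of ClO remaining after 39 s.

0.009404 M

Step 1: For a second-order reaction: 1/[ClO] = 1/[ClO]₀ + kt
Step 2: 1/[ClO] = 1/0.965 + 2.7 × 39
Step 3: 1/[ClO] = 1.036 + 105.3 = 106.3
Step 4: [ClO] = 1/106.3 = 0.009404 M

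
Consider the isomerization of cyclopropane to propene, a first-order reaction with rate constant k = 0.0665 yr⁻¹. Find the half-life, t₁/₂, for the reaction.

10.42 yr

Step 1: For a first-order reaction, t₁/₂ = ln(2)/k
Step 2: t₁/₂ = ln(2)/0.0665
Step 3: t₁/₂ = 0.6931/0.0665 = 10.42 yr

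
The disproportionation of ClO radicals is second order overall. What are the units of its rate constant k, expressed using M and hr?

M⁻¹·hr⁻¹

Step 1: For overall order n, rate = k × (concentration)^n.
Step 2: Rate has units M·hr⁻¹; concentration term has units M^2.
Step 3: k = rate / (concentration)^n, so units of k = M^(1-2)·hr⁻¹ = M⁻¹·hr⁻¹.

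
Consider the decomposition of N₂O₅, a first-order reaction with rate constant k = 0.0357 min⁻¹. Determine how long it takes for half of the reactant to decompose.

19.42 min

Step 1: For a first-order reaction, t₁/₂ = ln(2)/k
Step 2: t₁/₂ = ln(2)/0.0357
Step 3: t₁/₂ = 0.6931/0.0357 = 19.42 min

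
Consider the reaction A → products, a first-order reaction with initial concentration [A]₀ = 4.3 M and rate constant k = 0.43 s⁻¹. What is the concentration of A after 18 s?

0.001871 M

Step 1: For a first-order reaction: [A] = [A]₀ × e^(-kt)
Step 2: [A] = 4.3 × e^(-0.43 × 18)
Step 3: [A] = 4.3 × e^(-7.74)
Step 4: [A] = 4.3 × 0.000435072 = 0.001871 M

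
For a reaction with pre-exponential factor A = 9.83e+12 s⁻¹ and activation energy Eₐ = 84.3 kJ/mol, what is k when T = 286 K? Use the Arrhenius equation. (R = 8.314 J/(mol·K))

3.94e-03 s⁻¹

Step 1: Use the Arrhenius equation: k = A × exp(-Eₐ/RT)
Step 2: Convert Eₐ to J/mol: 84.3 kJ/mol = 84300 J/mol
Step 3: Calculate the exponent: -Eₐ/(RT) = -84300/(8.314 × 286) = -35.45288
Step 4: k = 9.83e+12 × exp(-35.45288)
Step 5: k = 9.83e+12 × 4.00876e-16 = 3.9406e-03 s⁻¹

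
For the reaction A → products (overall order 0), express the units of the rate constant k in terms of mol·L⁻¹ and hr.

mol·L⁻¹·hr⁻¹

Step 1: For overall order n, rate = k × (concentration)^n.
Step 2: Rate has units mol·L⁻¹·hr⁻¹; concentration term has units (mol·L⁻¹)^0.
Step 3: k = rate / (concentration)^n, so units of k = (mol·L⁻¹)^(1-0)·hr⁻¹ = mol·L⁻¹·hr⁻¹.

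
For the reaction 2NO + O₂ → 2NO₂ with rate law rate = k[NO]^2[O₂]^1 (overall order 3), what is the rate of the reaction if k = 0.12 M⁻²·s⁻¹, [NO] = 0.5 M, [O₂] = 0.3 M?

0.009 M/s

Step 1: The rate law is rate = k[NO]^2[O₂]^1, overall order = 2+1 = 3
Step 2: Substitute values: rate = 0.12 × (0.5)^2 × (0.3)^1
Step 3: rate = 0.12 × 0.25 × 0.3 = 0.009 M/s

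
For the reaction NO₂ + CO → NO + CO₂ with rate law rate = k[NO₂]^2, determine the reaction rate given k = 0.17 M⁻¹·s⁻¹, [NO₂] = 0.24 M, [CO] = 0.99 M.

0.009792 M/s

Step 1: The rate law is rate = k[NO₂]^2
Step 2: Note that the rate does not depend on [CO] (zero order in CO).
Step 3: rate = 0.17 × (0.24)^2 = 0.009792 M/s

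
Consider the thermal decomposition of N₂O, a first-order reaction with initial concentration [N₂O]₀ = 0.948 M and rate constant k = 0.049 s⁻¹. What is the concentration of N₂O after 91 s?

0.01097 M

Step 1: For a first-order reaction: [N₂O] = [N₂O]₀ × e^(-kt)
Step 2: [N₂O] = 0.948 × e^(-0.049 × 91)
Step 3: [N₂O] = 0.948 × e^(-4.459)
Step 4: [N₂O] = 0.948 × 0.0115739 = 0.01097 M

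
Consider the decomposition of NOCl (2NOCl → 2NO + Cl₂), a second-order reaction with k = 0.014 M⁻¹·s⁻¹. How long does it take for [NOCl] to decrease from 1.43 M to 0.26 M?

224.8 s

Step 1: For second-order: t = (1/[NOCl] - 1/[NOCl]₀)/k
Step 2: t = (1/0.26 - 1/1.43)/0.014
Step 3: t = (3.846 - 0.6993)/0.014
Step 4: t = 3.147/0.014 = 224.8 s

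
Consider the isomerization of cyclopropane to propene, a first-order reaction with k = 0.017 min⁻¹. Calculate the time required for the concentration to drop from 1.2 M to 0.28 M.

85.61 min

Step 1: For first-order: t = ln([cyclopropane]₀/[cyclopropane])/k
Step 2: t = ln(1.2/0.28)/0.017
Step 3: t = ln(4.286)/0.017
Step 4: t = 1.455/0.017 = 85.61 min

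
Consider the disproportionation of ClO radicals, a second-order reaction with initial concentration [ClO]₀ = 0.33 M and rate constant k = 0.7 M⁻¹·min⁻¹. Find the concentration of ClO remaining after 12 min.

0.08749 M

Step 1: For a second-order reaction: 1/[ClO] = 1/[ClO]₀ + kt
Step 2: 1/[ClO] = 1/0.33 + 0.7 × 12
Step 3: 1/[ClO] = 3.03 + 8.4 = 11.43
Step 4: [ClO] = 1/11.43 = 0.08749 M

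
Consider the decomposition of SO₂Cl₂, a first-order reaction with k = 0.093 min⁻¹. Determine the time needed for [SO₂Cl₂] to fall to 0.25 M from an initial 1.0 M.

14.91 min

Step 1: For first-order: t = ln([SO₂Cl₂]₀/[SO₂Cl₂])/k
Step 2: t = ln(1.0/0.25)/0.093
Step 3: t = ln(4)/0.093
Step 4: t = 1.386/0.093 = 14.91 min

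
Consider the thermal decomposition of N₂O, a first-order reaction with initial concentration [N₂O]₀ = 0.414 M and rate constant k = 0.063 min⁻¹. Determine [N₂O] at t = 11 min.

0.207 M

Step 1: For a first-order reaction: [N₂O] = [N₂O]₀ × e^(-kt)
Step 2: [N₂O] = 0.414 × e^(-0.063 × 11)
Step 3: [N₂O] = 0.414 × e^(-0.693)
Step 4: [N₂O] = 0.414 × 0.500074 = 0.207 M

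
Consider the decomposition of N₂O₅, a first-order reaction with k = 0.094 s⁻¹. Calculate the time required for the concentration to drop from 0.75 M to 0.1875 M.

14.75 s

Step 1: For first-order: t = ln([N₂O₅]₀/[N₂O₅])/k
Step 2: t = ln(0.75/0.1875)/0.094
Step 3: t = ln(4)/0.094
Step 4: t = 1.386/0.094 = 14.75 s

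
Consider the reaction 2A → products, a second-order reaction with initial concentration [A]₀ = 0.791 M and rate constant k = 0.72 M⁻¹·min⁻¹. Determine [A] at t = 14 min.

0.08815 M

Step 1: For a second-order reaction: 1/[A] = 1/[A]₀ + kt
Step 2: 1/[A] = 1/0.791 + 0.72 × 14
Step 3: 1/[A] = 1.264 + 10.08 = 11.34
Step 4: [A] = 1/11.34 = 0.08815 M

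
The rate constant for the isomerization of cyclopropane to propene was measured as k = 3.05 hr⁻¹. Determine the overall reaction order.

first order (1)

Step 1: The units of k for an nth-order reaction are (concentration)^(1-n)·(time)⁻¹.
Step 2: Here k has units hr⁻¹, so the concentration exponent is 0.
Step 3: 1 - n = 0 ⇒ n = 1. The reaction is first order.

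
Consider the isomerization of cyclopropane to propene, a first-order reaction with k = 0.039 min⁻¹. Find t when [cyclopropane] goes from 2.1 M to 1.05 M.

17.77 min

Step 1: For first-order: t = ln([cyclopropane]₀/[cyclopropane])/k
Step 2: t = ln(2.1/1.05)/0.039
Step 3: t = ln(2)/0.039
Step 4: t = 0.6931/0.039 = 17.77 min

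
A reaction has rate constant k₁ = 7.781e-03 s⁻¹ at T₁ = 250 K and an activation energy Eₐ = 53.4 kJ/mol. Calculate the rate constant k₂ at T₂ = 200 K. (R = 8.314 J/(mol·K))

1.264e-05 s⁻¹

Step 1: Use the two-temperature Arrhenius form: ln(k₂/k₁) = -Eₐ/R × (1/T₂ - 1/T₁)
Step 2: Convert Eₐ to J/mol: 53.4 kJ/mol = 53400 J/mol
Step 3: 1/T₂ - 1/T₁ = 1/200 - 1/250 = 1.000000e-03 K⁻¹
Step 4: ln(k₂/k₁) = -53400/8.314 × 1.000000e-03 = -6.42290
Step 5: k₂ = k₁ × exp(-6.42290) = 7.781e-03 × 1.62394e-03 = 1.264e-05 s⁻¹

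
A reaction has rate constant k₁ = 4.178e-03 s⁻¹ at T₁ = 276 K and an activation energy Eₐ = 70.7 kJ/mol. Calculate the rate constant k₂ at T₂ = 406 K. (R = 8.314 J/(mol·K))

8.044e+01 s⁻¹

Step 1: Use the two-temperature Arrhenius form: ln(k₂/k₁) = -Eₐ/R × (1/T₂ - 1/T₁)
Step 2: Convert Eₐ to J/mol: 70.7 kJ/mol = 70700 J/mol
Step 3: 1/T₂ - 1/T₁ = 1/406 - 1/276 = -1.160134e-03 K⁻¹
Step 4: ln(k₂/k₁) = -70700/8.314 × -1.160134e-03 = 9.86546
Step 5: k₂ = k₁ × exp(9.86546) = 4.178e-03 × 1.92537e+04 = 8.044e+01 s⁻¹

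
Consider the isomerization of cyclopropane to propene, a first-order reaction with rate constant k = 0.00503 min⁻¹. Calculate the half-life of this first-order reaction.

137.8 min

Step 1: For a first-order reaction, t₁/₂ = ln(2)/k
Step 2: t₁/₂ = ln(2)/0.00503
Step 3: t₁/₂ = 0.6931/0.00503 = 137.8 min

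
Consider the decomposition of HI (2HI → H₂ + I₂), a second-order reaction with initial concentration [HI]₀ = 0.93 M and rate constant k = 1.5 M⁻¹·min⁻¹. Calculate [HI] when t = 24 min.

0.02697 M

Step 1: For a second-order reaction: 1/[HI] = 1/[HI]₀ + kt
Step 2: 1/[HI] = 1/0.93 + 1.5 × 24
Step 3: 1/[HI] = 1.075 + 36 = 37.08
Step 4: [HI] = 1/37.08 = 0.02697 M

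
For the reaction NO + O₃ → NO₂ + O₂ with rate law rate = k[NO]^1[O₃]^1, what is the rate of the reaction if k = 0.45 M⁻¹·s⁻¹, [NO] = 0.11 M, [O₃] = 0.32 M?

0.01584 M/s

Step 1: The rate law is rate = k[NO]^1[O₃]^1
Step 2: Substitute: rate = 0.45 × (0.11)^1 × (0.32)^1
Step 3: rate = 0.45 × 0.11 × 0.32 = 0.01584 M/s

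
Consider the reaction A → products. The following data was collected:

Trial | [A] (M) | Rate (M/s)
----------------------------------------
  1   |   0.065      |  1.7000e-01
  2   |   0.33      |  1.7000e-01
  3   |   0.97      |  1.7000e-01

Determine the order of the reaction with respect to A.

zeroth order (0)

Step 1: Compare trials - when concentration changes, rate stays constant.
Step 2: rate₂/rate₁ = 1.7000e-01/1.7000e-01 = 1
Step 3: [A]₂/[A]₁ = 0.33/0.065 = 5.077
Step 4: Since rate ratio ≈ (conc ratio)^0, the reaction is zeroth order.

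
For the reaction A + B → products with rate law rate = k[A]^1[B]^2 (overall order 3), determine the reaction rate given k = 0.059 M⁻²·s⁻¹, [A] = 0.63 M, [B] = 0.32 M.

0.003806 M/s

Step 1: The rate law is rate = k[A]^1[B]^2, overall order = 1+2 = 3
Step 2: Substitute values: rate = 0.059 × (0.63)^1 × (0.32)^2
Step 3: rate = 0.059 × 0.63 × 0.1024 = 0.00380621 M/s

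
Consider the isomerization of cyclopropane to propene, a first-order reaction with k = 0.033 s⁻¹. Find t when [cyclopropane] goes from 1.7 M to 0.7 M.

26.89 s

Step 1: For first-order: t = ln([cyclopropane]₀/[cyclopropane])/k
Step 2: t = ln(1.7/0.7)/0.033
Step 3: t = ln(2.429)/0.033
Step 4: t = 0.8873/0.033 = 26.89 s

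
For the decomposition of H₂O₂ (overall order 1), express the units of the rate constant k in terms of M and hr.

hr⁻¹

Step 1: For overall order n, rate = k × (concentration)^n.
Step 2: Rate has units M·hr⁻¹; concentration term has units M^1.
Step 3: k = rate / (concentration)^n, so units of k = M^(1-1)·hr⁻¹ = hr⁻¹.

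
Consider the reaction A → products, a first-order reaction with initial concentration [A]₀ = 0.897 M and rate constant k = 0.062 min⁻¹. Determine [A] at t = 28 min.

0.1581 M

Step 1: For a first-order reaction: [A] = [A]₀ × e^(-kt)
Step 2: [A] = 0.897 × e^(-0.062 × 28)
Step 3: [A] = 0.897 × e^(-1.736)
Step 4: [A] = 0.897 × 0.176224 = 0.1581 M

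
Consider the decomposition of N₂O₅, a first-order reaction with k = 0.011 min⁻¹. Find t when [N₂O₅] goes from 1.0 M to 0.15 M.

172.5 min

Step 1: For first-order: t = ln([N₂O₅]₀/[N₂O₅])/k
Step 2: t = ln(1.0/0.15)/0.011
Step 3: t = ln(6.667)/0.011
Step 4: t = 1.897/0.011 = 172.5 min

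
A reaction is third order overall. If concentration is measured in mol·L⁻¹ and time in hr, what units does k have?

(mol·L⁻¹)⁻²·hr⁻¹

Step 1: For overall order n, rate = k × (concentration)^n.
Step 2: Rate has units mol·L⁻¹·hr⁻¹; concentration term has units (mol·L⁻¹)^3.
Step 3: k = rate / (concentration)^n, so units of k = (mol·L⁻¹)^(1-3)·hr⁻¹ = (mol·L⁻¹)⁻²·hr⁻¹.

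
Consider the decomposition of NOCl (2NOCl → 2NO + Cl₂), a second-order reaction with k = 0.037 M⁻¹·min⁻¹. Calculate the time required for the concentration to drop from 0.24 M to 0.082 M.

217 min

Step 1: For second-order: t = (1/[NOCl] - 1/[NOCl]₀)/k
Step 2: t = (1/0.082 - 1/0.24)/0.037
Step 3: t = (12.2 - 4.167)/0.037
Step 4: t = 8.028/0.037 = 217 min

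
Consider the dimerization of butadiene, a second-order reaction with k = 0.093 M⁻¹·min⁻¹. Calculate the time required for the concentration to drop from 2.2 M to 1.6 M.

1.833 min

Step 1: For second-order: t = (1/[C₄H₆] - 1/[C₄H₆]₀)/k
Step 2: t = (1/1.6 - 1/2.2)/0.093
Step 3: t = (0.625 - 0.4545)/0.093
Step 4: t = 0.1705/0.093 = 1.833 min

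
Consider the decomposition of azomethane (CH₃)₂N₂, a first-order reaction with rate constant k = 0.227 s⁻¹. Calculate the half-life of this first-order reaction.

3.054 s

Step 1: For a first-order reaction, t₁/₂ = ln(2)/k
Step 2: t₁/₂ = ln(2)/0.227
Step 3: t₁/₂ = 0.6931/0.227 = 3.054 s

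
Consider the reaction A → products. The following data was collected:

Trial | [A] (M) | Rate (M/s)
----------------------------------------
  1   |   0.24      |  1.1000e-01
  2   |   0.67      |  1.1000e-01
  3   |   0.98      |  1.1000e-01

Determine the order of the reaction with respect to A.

zeroth order (0)

Step 1: Compare trials - when concentration changes, rate stays constant.
Step 2: rate₂/rate₁ = 1.1000e-01/1.1000e-01 = 1
Step 3: [A]₂/[A]₁ = 0.67/0.24 = 2.792
Step 4: Since rate ratio ≈ (conc ratio)^0, the reaction is zeroth order.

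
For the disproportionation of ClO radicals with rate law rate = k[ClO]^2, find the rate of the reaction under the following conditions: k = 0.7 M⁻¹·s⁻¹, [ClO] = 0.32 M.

0.07168 M/s

Step 1: Identify the rate law: rate = k[ClO]^2
Step 2: Substitute values: rate = 0.7 × (0.32)^2
Step 3: Calculate: rate = 0.7 × 0.1024 = 0.07168 M/s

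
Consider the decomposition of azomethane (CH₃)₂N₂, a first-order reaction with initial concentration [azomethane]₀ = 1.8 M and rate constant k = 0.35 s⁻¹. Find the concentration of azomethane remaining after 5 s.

0.3128 M

Step 1: For a first-order reaction: [azomethane] = [azomethane]₀ × e^(-kt)
Step 2: [azomethane] = 1.8 × e^(-0.35 × 5)
Step 3: [azomethane] = 1.8 × e^(-1.75)
Step 4: [azomethane] = 1.8 × 0.173774 = 0.3128 M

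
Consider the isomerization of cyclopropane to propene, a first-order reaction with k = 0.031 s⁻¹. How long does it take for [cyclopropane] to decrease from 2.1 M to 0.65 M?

37.83 s

Step 1: For first-order: t = ln([cyclopropane]₀/[cyclopropane])/k
Step 2: t = ln(2.1/0.65)/0.031
Step 3: t = ln(3.231)/0.031
Step 4: t = 1.173/0.031 = 37.83 s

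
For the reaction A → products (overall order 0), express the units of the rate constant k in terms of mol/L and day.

mol/L·day⁻¹

Step 1: For overall order n, rate = k × (concentration)^n.
Step 2: Rate has units mol/L·day⁻¹; concentration term has units (mol/L)^0.
Step 3: k = rate / (concentration)^n, so units of k = (mol/L)^(1-0)·day⁻¹ = mol/L·day⁻¹.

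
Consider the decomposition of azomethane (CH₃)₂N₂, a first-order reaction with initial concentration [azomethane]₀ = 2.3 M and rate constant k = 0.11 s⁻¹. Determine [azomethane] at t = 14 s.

0.4931 M

Step 1: For a first-order reaction: [azomethane] = [azomethane]₀ × e^(-kt)
Step 2: [azomethane] = 2.3 × e^(-0.11 × 14)
Step 3: [azomethane] = 2.3 × e^(-1.54)
Step 4: [azomethane] = 2.3 × 0.214381 = 0.4931 M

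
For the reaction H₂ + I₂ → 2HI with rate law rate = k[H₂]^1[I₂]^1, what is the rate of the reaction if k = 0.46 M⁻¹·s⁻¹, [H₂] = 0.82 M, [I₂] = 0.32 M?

0.1207 M/s

Step 1: The rate law is rate = k[H₂]^1[I₂]^1
Step 2: Substitute: rate = 0.46 × (0.82)^1 × (0.32)^1
Step 3: rate = 0.46 × 0.82 × 0.32 = 0.120704 M/s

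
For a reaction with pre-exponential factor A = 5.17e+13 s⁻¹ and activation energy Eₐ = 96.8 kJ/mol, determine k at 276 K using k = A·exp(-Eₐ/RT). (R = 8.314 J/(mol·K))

2.47e-05 s⁻¹

Step 1: Use the Arrhenius equation: k = A × exp(-Eₐ/RT)
Step 2: Convert Eₐ to J/mol: 96.8 kJ/mol = 96800 J/mol
Step 3: Calculate the exponent: -Eₐ/(RT) = -96800/(8.314 × 276) = -42.18483
Step 4: k = 5.17e+13 × exp(-42.18483)
Step 5: k = 5.17e+13 × 4.77926e-19 = 2.4709e-05 s⁻¹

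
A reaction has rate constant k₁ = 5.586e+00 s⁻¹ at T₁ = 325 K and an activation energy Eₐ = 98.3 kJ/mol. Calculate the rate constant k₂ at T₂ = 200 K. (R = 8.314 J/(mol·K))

7.454e-10 s⁻¹

Step 1: Use the two-temperature Arrhenius form: ln(k₂/k₁) = -Eₐ/R × (1/T₂ - 1/T₁)
Step 2: Convert Eₐ to J/mol: 98.3 kJ/mol = 98300 J/mol
Step 3: 1/T₂ - 1/T₁ = 1/200 - 1/325 = 1.923077e-03 K⁻¹
Step 4: ln(k₂/k₁) = -98300/8.314 × 1.923077e-03 = -22.73737
Step 5: k₂ = k₁ × exp(-22.73737) = 5.586e+00 × 1.33440e-10 = 7.454e-10 s⁻¹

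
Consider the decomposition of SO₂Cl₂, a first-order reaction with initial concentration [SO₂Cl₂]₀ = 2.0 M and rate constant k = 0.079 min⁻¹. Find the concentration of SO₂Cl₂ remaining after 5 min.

1.347 M

Step 1: For a first-order reaction: [SO₂Cl₂] = [SO₂Cl₂]₀ × e^(-kt)
Step 2: [SO₂Cl₂] = 2.0 × e^(-0.079 × 5)
Step 3: [SO₂Cl₂] = 2.0 × e^(-0.395)
Step 4: [SO₂Cl₂] = 2.0 × 0.67368 = 1.347 M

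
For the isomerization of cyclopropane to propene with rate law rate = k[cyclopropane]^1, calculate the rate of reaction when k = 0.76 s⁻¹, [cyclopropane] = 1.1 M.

0.836 M/s

Step 1: Identify the rate law: rate = k[cyclopropane]^1
Step 2: Substitute values: rate = 0.76 × (1.1)^1
Step 3: Calculate: rate = 0.76 × 1.1 = 0.836 M/s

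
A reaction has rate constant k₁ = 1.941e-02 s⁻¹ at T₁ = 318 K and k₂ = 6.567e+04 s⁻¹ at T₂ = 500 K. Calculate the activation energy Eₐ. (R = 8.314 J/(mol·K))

109.2 kJ/mol

Step 1: Use the two-temperature Arrhenius form: ln(k₂/k₁) = -Eₐ/R × (1/T₂ - 1/T₁)
Step 2: ln(k₂/k₁) = ln(6.567e+04/1.941e-02) = ln(3.38331e+06) = 15.0344
Step 3: 1/T₂ - 1/T₁ = 1/500 - 1/318 = -1.144654e-03 K⁻¹
Step 4: Eₐ = -R × ln(k₂/k₁) / (1/T₂ - 1/T₁) = -8.314 × 15.0344 / -1.144654e-03
Step 5: Eₐ = 1.0920e+05 J/mol = 109.2 kJ/mol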